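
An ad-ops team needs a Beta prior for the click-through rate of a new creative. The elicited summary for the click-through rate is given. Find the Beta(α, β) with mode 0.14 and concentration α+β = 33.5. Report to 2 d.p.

Mode = (α−1)/(κ−2) with κ = α+β, so α−1 = 0.14·31.5 = 4.41.
α = 5.41; β = κ − α = 28.09.

α = 5.41, β = 28.09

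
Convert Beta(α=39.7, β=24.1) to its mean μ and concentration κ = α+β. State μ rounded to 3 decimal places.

μ = 0.622, κ = 63.8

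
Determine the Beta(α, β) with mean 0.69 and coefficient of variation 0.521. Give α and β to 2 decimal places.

α = 0.45, β = 0.20

σ = CV·μ = 0.521×0.69 = 0.35949, so σ² = 0.129233.
s+1 = μ(1−μ)/σ² = 0.2139/0.129233 = 1.6551, so s = α+β = 0.6551.
α = μs = 0.45, β = (1−μ)s = 0.20.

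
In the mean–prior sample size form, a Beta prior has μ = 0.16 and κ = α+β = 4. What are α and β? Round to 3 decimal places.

α = 0.640, β = 3.360

Split κ in proportion μ : (1−μ): α = 0.16·4 = 0.640, β = 4 − 0.640 = 3.360.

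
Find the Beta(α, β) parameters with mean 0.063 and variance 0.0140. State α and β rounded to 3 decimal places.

Let s = α+β. The Beta variance is μ(1−μ)/(s+1).
So s+1 = μ(1−μ)/σ² = (0.063×0.937)/0.0140 = 0.059031/0.0140 = 4.2165, giving s = 3.2165.
Then α = μs = 0.063×3.2165 = 0.203 and β = (1−μ)s = 0.937×3.2165 = 3.014.

α = 0.203, β = 3.014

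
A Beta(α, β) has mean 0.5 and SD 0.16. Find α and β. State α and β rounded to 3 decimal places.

α = 4.383, β = 4.383

σ² = 0.16² = 0.0256.
With s = α+β, Var = μ(1−μ)/(s+1), so s+1 = (0.5×0.5)/0.0256 = 9.7656 and s = 8.7656.
α = μs = 4.383, β = (1−μ)s = 4.383.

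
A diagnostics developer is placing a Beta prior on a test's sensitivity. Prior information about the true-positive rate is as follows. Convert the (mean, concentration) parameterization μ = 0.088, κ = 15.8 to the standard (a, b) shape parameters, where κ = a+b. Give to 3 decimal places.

a = 1.390, b = 14.410

a = μκ = 0.088×15.8 = 1.390 and b = (1−μ)κ = 0.912×15.8 = 14.410.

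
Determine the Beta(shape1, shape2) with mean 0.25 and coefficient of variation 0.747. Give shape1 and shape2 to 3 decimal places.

Var = (CV·μ)² = (0.747×0.25)² = 0.034876.
shape1+shape2 = μ(1−μ)/Var − 1 = 0.1875/0.034876 − 1 = 4.3763.
Thus shape1 = 0.25·4.3763 = 1.094 and shape2 = 0.75·4.3763 = 3.282.

shape1 = 1.094, shape2 = 3.282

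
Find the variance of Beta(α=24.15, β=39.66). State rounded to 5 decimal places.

μ = 24.15/63.81 = 0.378467; Var = μ(1−μ)/(α+β+1) = 0.2352298/64.81 = 0.00363.

0.00363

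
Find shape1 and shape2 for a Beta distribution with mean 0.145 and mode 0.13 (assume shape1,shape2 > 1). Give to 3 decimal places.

shape1 = 7.153, shape2 = 42.180

Let s = shape1+shape2. Mean gives shape1 = μs = 0.145s; mode gives (shape1−1)/(s−2) = 0.13.
Substituting: 0.145s − 1 = 0.13(s−2) = 0.13s − 0.26, so 0.015s = 0.74 and s = 49.3333.
Then shape1 = 0.145×49.3333 = 7.153 and shape2 = s−shape1 = 42.180.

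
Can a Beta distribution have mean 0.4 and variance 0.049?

Yes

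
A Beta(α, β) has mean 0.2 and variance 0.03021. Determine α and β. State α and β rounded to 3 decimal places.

α = 0.859, β = 3.437

By moment matching, α+β = μ(1−μ)/σ² − 1 = (0.2·0.8)/0.03021 − 1 = 5.2963 − 1 = 4.2963.
Since α/(α+β) = μ, α = 0.2·4.2963 = 0.859 and β = 0.8·4.2963 = 3.437.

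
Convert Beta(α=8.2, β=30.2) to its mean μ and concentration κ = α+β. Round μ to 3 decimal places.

μ = 0.214, κ = 38.4

κ = α+β = 8.2+30.2 = 38.4; μ = α/κ = 8.2/38.4 = 0.214.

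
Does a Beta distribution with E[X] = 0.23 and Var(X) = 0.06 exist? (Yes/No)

Yes

A Beta with mean μ has variance μ(1−μ)/(α+β+1) < μ(1−μ).
Here μ(1−μ) = 0.23×0.77 = 0.1771, and 0.06 < 0.1771.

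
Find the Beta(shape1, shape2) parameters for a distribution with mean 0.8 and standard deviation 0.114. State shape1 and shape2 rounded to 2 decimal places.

Variance = 0.114² = 0.012996. The moment-matching identity shape1+shape2 = μ(1−μ)/Var − 1 gives
shape1+shape2 = 0.16/0.012996 − 1 = 11.3115, so shape1 = μ·11.3115 = 9.05 and shape2 = (1−μ)·11.3115 = 2.26.

shape1 = 9.05, shape2 = 2.26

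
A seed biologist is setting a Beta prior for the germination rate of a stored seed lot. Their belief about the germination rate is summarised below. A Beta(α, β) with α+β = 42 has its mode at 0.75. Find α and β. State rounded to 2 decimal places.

α = 31.00, β = 11.00

Mode = (α−1)/(κ−2) with κ = α+β, so α−1 = 0.75·40 = 30.00.
α = 31.00; β = κ − α = 11.00.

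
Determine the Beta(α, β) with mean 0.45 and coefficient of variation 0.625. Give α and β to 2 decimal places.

α = 0.96, β = 1.17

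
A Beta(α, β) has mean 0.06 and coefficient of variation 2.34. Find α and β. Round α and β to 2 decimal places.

Var = (CV·μ)² = (2.34×0.06)² = 0.019712.
α+β = μ(1−μ)/Var − 1 = 0.0564/0.019712 − 1 = 1.8612.
Thus α = 0.06·1.8612 = 0.11 and β = 0.94·1.8612 = 1.75.

α = 0.11, β = 1.75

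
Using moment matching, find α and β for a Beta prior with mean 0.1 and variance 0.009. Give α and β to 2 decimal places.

Write ν = α+β; then α = μν and Var = μ(1−μ)/(ν+1).
ν = μ(1−μ)/Var − 1 = 0.09/0.009 − 1 = 9.0000.
α = 0.1·9.0000 = 0.90, β = 0.9·9.0000 = 8.10.

α = 0.90, β = 8.10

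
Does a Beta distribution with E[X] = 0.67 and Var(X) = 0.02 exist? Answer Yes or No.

For any Beta, Var(X) < E[X]·(1−E[X]).
Here μ(1−μ) = 0.67×0.33 = 0.2211, and 0.02 < 0.2211.

Yes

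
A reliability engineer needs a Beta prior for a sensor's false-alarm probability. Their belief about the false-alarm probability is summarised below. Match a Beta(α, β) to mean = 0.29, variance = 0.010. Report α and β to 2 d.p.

By moment matching, α+β = μ(1−μ)/σ² − 1 = (0.29·0.71)/0.010 − 1 = 20.5900 − 1 = 19.5900.
Since α/(α+β) = μ, α = 0.29·19.5900 = 5.68 and β = 0.71·19.5900 = 13.91.

α = 5.68, β = 13.91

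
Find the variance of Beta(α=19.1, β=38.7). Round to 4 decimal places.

0.0038

α+β = 57.8 and αβ = 739.17, so Var = αβ/[(α+β)²(α+β+1)] = 739.17/196441.392 = 0.0038.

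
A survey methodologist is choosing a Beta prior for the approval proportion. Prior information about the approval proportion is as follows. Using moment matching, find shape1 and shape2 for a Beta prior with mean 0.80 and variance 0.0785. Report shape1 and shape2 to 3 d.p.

shape1 = 0.831, shape2 = 0.208

Write ν = shape1+shape2; then shape1 = μν and Var = μ(1−μ)/(ν+1).
ν = μ(1−μ)/Var − 1 = 0.1600/0.0785 − 1 = 1.0382.
shape1 = 0.80·1.0382 = 0.831, shape2 = 0.20·1.0382 = 0.208.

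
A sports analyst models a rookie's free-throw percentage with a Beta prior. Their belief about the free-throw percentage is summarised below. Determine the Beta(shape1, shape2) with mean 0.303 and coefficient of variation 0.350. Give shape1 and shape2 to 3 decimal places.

shape1 = 5.387, shape2 = 12.391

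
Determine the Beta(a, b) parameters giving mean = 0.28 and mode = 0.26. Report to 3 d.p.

a = 6.720, b = 17.280

Let s = a+b. Mean gives a = μs = 0.28s; mode gives (a−1)/(s−2) = 0.26.
Substituting: 0.28s − 1 = 0.26(s−2) = 0.26s − 0.52, so 0.02s = 0.48 and s = 24.0000.
Then a = 0.28×24.0000 = 6.720 and b = s−a = 17.280.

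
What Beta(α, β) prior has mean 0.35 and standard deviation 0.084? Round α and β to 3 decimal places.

α = 10.935, β = 20.307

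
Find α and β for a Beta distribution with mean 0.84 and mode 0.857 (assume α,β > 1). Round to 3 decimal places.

With s = α+β: μ = α/s and mode = (α−1)/(s−2). Eliminating α = μs,
μs − 1 = m(s−2) ⇒ s(μ−m) = 1−2m ⇒ s = -0.714/-0.017 = 42.0000.
So α = μs = 35.280, β = (1−μ)s = 6.720.

α = 35.280, β = 6.720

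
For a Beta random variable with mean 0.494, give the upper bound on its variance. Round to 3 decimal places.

Var = μ(1−μ)/(α+β+1), which approaches μ(1−μ) as α+β → 0.
So the supremum is μ(1−μ) = 0.494×0.506 = 0.250.

0.250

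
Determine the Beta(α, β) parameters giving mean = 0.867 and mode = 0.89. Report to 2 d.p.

α = 29.40, β = 4.51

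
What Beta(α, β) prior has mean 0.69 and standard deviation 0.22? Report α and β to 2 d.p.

α = 2.36, β = 1.06

First σ² = 0.0484. Setting α = μn, β = (1−μ)n with n = α+β,
μ(1−μ)/(n+1) = 0.0484 ⇒ n+1 = 0.2139/0.0484 = 4.4194 ⇒ n = 3.4194.
Hence α = 0.69×3.4194 = 2.36, β = 0.31×3.4194 = 1.06.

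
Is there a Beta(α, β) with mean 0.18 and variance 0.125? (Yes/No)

Yes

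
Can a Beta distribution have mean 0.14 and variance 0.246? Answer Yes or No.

No

The Beta variance bound is σ² < μ(1−μ).
Here μ(1−μ) = 0.14×0.86 = 0.1204, and 0.246 ≥ 0.1204.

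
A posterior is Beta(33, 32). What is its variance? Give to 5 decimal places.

0.00379

α+β = 65 and αβ = 1056, so Var = αβ/[(α+β)²(α+β+1)] = 1056/278850 = 0.00379.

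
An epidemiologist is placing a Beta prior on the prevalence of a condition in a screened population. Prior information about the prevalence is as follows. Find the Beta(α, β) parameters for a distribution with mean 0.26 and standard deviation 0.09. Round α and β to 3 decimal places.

α = 5.916, β = 16.837

First σ² = 0.0081. Setting α = μn, β = (1−μ)n with n = α+β,
μ(1−μ)/(n+1) = 0.0081 ⇒ n+1 = 0.1924/0.0081 = 23.7531 ⇒ n = 22.7531.
Hence α = 0.26×22.7531 = 5.916, β = 0.74×22.7531 = 16.837.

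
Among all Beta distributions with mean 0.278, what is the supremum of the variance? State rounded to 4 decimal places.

0.2007

For fixed mean μ the Beta variance is μ(1−μ)/(α+β+1), increasing as α+β decreases.
Its least upper bound (not attained) is μ(1−μ) = 0.278·0.722 = 0.2007.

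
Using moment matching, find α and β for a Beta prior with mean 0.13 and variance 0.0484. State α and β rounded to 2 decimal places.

Let s = α+β. The Beta variance is μ(1−μ)/(s+1).
So s+1 = μ(1−μ)/σ² = (0.13×0.87)/0.0484 = 0.1131/0.0484 = 2.3368, giving s = 1.3368.
Then α = μs = 0.13×1.3368 = 0.17 and β = (1−μ)s = 0.87×1.3368 = 1.16.

α = 0.17, β = 1.16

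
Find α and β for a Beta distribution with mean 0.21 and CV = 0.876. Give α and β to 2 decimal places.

Var = (CV·μ)² = (0.876×0.21)² = 0.033841.
α+β = μ(1−μ)/Var − 1 = 0.1659/0.033841 − 1 = 3.9023.
Thus α = 0.21·3.9023 = 0.82 and β = 0.79·3.9023 = 3.08.

α = 0.82, β = 3.08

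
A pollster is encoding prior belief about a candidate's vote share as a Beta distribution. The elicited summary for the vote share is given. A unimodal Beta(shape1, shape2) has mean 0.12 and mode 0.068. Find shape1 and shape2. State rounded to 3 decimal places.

Let s = shape1+shape2. Mean gives shape1 = μs = 0.12s; mode gives (shape1−1)/(s−2) = 0.068.
Substituting: 0.12s − 1 = 0.068(s−2) = 0.068s − 0.136, so 0.052s = 0.864 and s = 16.6154.
Then shape1 = 0.12×16.6154 = 1.994 and shape2 = s−shape1 = 14.622.

shape1 = 1.994, shape2 = 14.622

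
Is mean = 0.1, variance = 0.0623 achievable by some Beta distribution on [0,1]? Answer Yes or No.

For any Beta, Var(X) < E[X]·(1−E[X]).
Here μ(1−μ) = 0.1×0.9 = 0.09, and 0.0623 < 0.09.

Yes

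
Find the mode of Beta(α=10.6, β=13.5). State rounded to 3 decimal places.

0.434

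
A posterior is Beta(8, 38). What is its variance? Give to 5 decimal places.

0.00306

Var = αβ/[(α+β)²(α+β+1)] = (8×38)/(46²×47) = 304/99452 = 0.00306.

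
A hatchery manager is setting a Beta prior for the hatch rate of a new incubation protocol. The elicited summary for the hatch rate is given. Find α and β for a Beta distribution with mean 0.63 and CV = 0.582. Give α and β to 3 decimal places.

Var = (CV·μ)² = (0.582×0.63)² = 0.134440.
α+β = μ(1−μ)/Var − 1 = 0.2331/0.134440 − 1 = 0.7339.
Thus α = 0.63·0.7339 = 0.462 and β = 0.37·0.7339 = 0.272.

α = 0.462, β = 0.272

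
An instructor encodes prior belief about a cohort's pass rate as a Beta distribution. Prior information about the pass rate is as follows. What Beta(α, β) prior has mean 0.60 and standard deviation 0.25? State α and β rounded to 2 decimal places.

Variance = 0.25² = 0.0625. The moment-matching identity α+β = μ(1−μ)/Var − 1 gives
α+β = 0.2400/0.0625 − 1 = 2.8400, so α = μ·2.8400 = 1.70 and β = (1−μ)·2.8400 = 1.14.

α = 1.70, β = 1.14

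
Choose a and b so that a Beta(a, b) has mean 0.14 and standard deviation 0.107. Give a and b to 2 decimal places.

a = 1.33, b = 8.18

σ² = 0.107² = 0.011449.
With s = a+b, Var = μ(1−μ)/(s+1), so s+1 = (0.14×0.86)/0.011449 = 10.5162 and s = 9.5162.
a = μs = 1.33, b = (1−μ)s = 8.18.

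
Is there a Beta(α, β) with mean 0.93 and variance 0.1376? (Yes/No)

For any Beta, Var(X) < E[X]·(1−E[X]).
Here μ(1−μ) = 0.93×0.07 = 0.0651, and 0.1376 ≥ 0.0651.

No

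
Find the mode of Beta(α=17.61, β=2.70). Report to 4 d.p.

With α,β > 1, mode = (α−1)/(α+β−2) = 16.61/18.31 = 0.9072.

0.9072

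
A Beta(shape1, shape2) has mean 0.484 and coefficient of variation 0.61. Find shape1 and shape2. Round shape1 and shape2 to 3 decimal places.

σ = CV·μ = 0.61×0.484 = 0.29524, so σ² = 0.087167.
s+1 = μ(1−μ)/σ² = 0.249744/0.087167 = 2.8651, so s = shape1+shape2 = 1.8651.
shape1 = μs = 0.903, shape2 = (1−μ)s = 0.962.

shape1 = 0.903, shape2 = 0.962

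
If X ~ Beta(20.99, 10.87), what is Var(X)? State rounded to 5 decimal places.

μ = 20.99/31.86 = 0.658820; Var = μ(1−μ)/(α+β+1) = 0.2247763/32.86 = 0.00684.

0.00684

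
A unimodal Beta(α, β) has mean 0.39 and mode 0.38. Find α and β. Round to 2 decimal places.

α = 9.36, β = 14.64

With s = α+β: μ = α/s and mode = (α−1)/(s−2). Eliminating α = μs,
μs − 1 = m(s−2) ⇒ s(μ−m) = 1−2m ⇒ s = 0.24/0.01 = 24.0000.
So α = μs = 9.36, β = (1−μ)s = 14.64.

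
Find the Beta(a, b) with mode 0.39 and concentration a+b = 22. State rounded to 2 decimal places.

For a,b>1 the mode is (a−1)/(a+b−2), so a = mode·(κ−2)+1 = 0.39×20+1 = 8.80.
And b = (1−mode)·(κ−2)+1 = 0.61×20+1 = 13.20.

a = 8.80, b = 13.20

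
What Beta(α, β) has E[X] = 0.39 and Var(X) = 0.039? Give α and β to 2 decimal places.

α = 1.99, β = 3.11

By moment matching, α+β = μ(1−μ)/σ² − 1 = (0.39·0.61)/0.039 − 1 = 6.1000 − 1 = 5.1000.
Since α/(α+β) = μ, α = 0.39·5.1000 = 1.99 and β = 0.61·5.1000 = 3.11.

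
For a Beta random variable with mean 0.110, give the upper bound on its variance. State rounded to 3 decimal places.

For fixed mean μ the Beta variance is μ(1−μ)/(α+β+1), increasing as α+β decreases.
Its least upper bound (not attained) is μ(1−μ) = 0.110·0.890 = 0.098.

0.098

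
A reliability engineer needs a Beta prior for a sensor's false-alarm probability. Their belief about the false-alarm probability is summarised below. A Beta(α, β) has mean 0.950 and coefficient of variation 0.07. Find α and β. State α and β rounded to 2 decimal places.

α = 9.25, β = 0.49

σ = CV·μ = 0.07×0.950 = 0.06650, so σ² = 0.004422.
s+1 = μ(1−μ)/σ² = 0.047500/0.004422 = 10.7411, so s = α+β = 9.7411.
α = μs = 9.25, β = (1−μ)s = 0.49.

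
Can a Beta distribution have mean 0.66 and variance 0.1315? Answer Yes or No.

The Beta variance bound is σ² < μ(1−μ).
Here μ(1−μ) = 0.66×0.34 = 0.2244, and 0.1315 < 0.2244.

Yes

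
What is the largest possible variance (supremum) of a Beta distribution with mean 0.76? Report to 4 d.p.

0.1824

Var = μ(1−μ)/(α+β+1), which approaches μ(1−μ) as α+β → 0.
So the supremum is μ(1−μ) = 0.76×0.24 = 0.1824.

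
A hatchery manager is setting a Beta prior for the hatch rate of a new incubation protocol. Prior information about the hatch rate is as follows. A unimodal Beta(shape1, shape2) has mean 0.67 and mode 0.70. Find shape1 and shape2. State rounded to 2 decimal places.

shape1 = 8.93, shape2 = 4.40

With s = shape1+shape2: μ = shape1/s and mode = (shape1−1)/(s−2). Eliminating shape1 = μs,
μs − 1 = m(s−2) ⇒ s(μ−m) = 1−2m ⇒ s = -0.40/-0.03 = 13.3333.
So shape1 = μs = 8.93, shape2 = (1−μ)s = 4.40.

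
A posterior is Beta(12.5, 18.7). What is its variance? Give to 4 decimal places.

Var = αβ/[(α+β)²(α+β+1)] = (12.5×18.7)/(31.2²×32.2) = 233.75/31344.768 = 0.0075.

0.0075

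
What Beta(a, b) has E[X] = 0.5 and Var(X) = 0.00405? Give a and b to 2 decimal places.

a = 30.36, b = 30.36

Write ν = a+b; then a = μν and Var = μ(1−μ)/(ν+1).
ν = μ(1−μ)/Var − 1 = 0.25/0.00405 − 1 = 60.7284.
a = 0.5·60.7284 = 30.36, b = 0.5·60.7284 = 30.36.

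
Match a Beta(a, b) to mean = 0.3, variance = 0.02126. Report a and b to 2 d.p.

a = 2.66, b = 6.21

Let s = a+b. The Beta variance is μ(1−μ)/(s+1).
So s+1 = μ(1−μ)/σ² = (0.3×0.7)/0.02126 = 0.21/0.02126 = 9.8777, giving s = 8.8777.
Then a = μs = 0.3×8.8777 = 2.66 and b = (1−μ)s = 0.7×8.8777 = 6.21.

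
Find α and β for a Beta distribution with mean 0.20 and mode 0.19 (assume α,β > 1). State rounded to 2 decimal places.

α = 12.40, β = 49.60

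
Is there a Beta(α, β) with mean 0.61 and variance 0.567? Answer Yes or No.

For any Beta, Var(X) < E[X]·(1−E[X]).
Here μ(1−μ) = 0.61×0.39 = 0.2379, and 0.567 ≥ 0.2379.

No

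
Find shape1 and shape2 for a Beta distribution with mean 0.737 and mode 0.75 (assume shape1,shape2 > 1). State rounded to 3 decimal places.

Let s = shape1+shape2. Mean gives shape1 = μs = 0.737s; mode gives (shape1−1)/(s−2) = 0.75.
Substituting: 0.737s − 1 = 0.75(s−2) = 0.75s − 1.50, so -0.013s = -0.50 and s = 38.4615.
Then shape1 = 0.737×38.4615 = 28.346 and shape2 = s−shape1 = 10.115.

shape1 = 28.346, shape2 = 10.115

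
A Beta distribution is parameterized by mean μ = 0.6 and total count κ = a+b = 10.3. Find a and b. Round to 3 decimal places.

a = μκ = 0.6×10.3 = 6.180 and b = (1−μ)κ = 0.4×10.3 = 4.120.

a = 6.180, b = 4.120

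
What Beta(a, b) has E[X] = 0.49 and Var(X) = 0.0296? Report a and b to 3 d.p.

Let s = a+b. The Beta variance is μ(1−μ)/(s+1).
So s+1 = μ(1−μ)/σ² = (0.49×0.51)/0.0296 = 0.2499/0.0296 = 8.4426, giving s = 7.4426.
Then a = μs = 0.49×7.4426 = 3.647 and b = (1−μ)s = 0.51×7.4426 = 3.796.

a = 3.647, b = 3.796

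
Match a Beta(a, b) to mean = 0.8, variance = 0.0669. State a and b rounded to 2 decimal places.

a = 1.11, b = 0.28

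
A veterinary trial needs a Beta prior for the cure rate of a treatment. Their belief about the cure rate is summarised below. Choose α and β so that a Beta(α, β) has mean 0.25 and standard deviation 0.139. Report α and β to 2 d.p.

α = 2.18, β = 6.53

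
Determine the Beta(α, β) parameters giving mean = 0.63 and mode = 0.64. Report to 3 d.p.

α = 17.640, β = 10.360

With s = α+β: μ = α/s and mode = (α−1)/(s−2). Eliminating α = μs,
μs − 1 = m(s−2) ⇒ s(μ−m) = 1−2m ⇒ s = -0.28/-0.01 = 28.0000.
So α = μs = 17.640, β = (1−μ)s = 10.360.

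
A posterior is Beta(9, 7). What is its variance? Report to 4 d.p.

μ = 9/16 = 0.562500; Var = μ(1−μ)/(α+β+1) = 0.2460938/17 = 0.0145.

0.0145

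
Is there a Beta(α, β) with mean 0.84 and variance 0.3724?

A Beta with mean μ has variance μ(1−μ)/(α+β+1) < μ(1−μ).
Here μ(1−μ) = 0.84×0.16 = 0.1344, and 0.3724 ≥ 0.1344.

No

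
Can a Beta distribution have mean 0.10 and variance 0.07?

Yes

The Beta variance bound is σ² < μ(1−μ).
Here μ(1−μ) = 0.10×0.90 = 0.0900, and 0.07 < 0.0900.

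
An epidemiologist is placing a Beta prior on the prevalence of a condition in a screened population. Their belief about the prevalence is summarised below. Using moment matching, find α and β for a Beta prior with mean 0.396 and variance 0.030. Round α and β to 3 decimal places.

α = 2.761, β = 4.212

By moment matching, α+β = μ(1−μ)/σ² − 1 = (0.396·0.604)/0.030 − 1 = 7.9728 − 1 = 6.9728.
Since α/(α+β) = μ, α = 0.396·6.9728 = 2.761 and β = 0.604·6.9728 = 4.212.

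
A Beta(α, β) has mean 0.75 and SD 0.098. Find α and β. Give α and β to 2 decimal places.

α = 13.89, β = 4.63

σ² = 0.098² = 0.009604.
With s = α+β, Var = μ(1−μ)/(s+1), so s+1 = (0.75×0.25)/0.009604 = 19.5231 and s = 18.5231.
α = μs = 13.89, β = (1−μ)s = 4.63.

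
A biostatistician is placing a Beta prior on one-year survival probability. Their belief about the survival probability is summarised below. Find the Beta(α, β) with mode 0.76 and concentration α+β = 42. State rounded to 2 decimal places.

α = 31.40, β = 10.60

For α,β>1 the mode is (α−1)/(α+β−2), so α = mode·(κ−2)+1 = 0.76×40+1 = 31.40.
And β = (1−mode)·(κ−2)+1 = 0.24×40+1 = 10.60.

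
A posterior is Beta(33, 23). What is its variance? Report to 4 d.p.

α+β = 56 and αβ = 759, so Var = αβ/[(α+β)²(α+β+1)] = 759/178752 = 0.0042.

0.0042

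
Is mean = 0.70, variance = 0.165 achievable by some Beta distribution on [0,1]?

Yes

A Beta with mean μ has variance μ(1−μ)/(α+β+1) < μ(1−μ).
Here μ(1−μ) = 0.70×0.30 = 0.2100, and 0.165 < 0.2100.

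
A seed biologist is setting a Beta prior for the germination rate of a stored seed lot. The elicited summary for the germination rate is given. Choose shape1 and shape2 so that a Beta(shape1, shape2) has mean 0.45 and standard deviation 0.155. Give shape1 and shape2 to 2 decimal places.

σ² = 0.155² = 0.024025.
With s = shape1+shape2, Var = μ(1−μ)/(s+1), so s+1 = (0.45×0.55)/0.024025 = 10.3018 and s = 9.3018.
shape1 = μs = 4.19, shape2 = (1−μ)s = 5.12.

shape1 = 4.19, shape2 = 5.12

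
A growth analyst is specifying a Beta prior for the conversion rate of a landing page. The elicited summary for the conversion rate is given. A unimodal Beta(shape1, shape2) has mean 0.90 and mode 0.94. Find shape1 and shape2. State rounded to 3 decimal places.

shape1 = 19.800, shape2 = 2.200

Let s = shape1+shape2. Mean gives shape1 = μs = 0.90s; mode gives (shape1−1)/(s−2) = 0.94.
Substituting: 0.90s − 1 = 0.94(s−2) = 0.94s − 1.88, so -0.04s = -0.88 and s = 22.0000.
Then shape1 = 0.90×22.0000 = 19.800 and shape2 = s−shape1 = 2.200.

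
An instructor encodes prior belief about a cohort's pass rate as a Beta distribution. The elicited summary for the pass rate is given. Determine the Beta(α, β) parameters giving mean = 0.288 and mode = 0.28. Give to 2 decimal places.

Let s = α+β. Mean gives α = μs = 0.288s; mode gives (α−1)/(s−2) = 0.28.
Substituting: 0.288s − 1 = 0.28(s−2) = 0.28s − 0.56, so 0.008s = 0.44 and s = 55.0000.
Then α = 0.288×55.0000 = 15.84 and β = s−α = 39.16.

α = 15.84, β = 39.16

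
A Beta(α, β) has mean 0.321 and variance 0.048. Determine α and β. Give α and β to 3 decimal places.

α = 1.137, β = 2.404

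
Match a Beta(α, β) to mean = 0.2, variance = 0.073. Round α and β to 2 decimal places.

α = 0.24, β = 0.95

Write ν = α+β; then α = μν and Var = μ(1−μ)/(ν+1).
ν = μ(1−μ)/Var − 1 = 0.16/0.073 − 1 = 1.1918.
α = 0.2·1.1918 = 0.24, β = 0.8·1.1918 = 0.95.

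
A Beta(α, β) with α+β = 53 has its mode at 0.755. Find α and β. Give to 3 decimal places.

α = 39.505, β = 13.495

Since the density peak of Beta(α,β) is at (α−1)/(α+β−2),
α = 1 + 0.755(53−2) = 39.505 and β = 53 − 39.505 = 13.495.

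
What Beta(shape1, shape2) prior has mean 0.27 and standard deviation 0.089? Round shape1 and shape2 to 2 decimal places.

shape1 = 6.45, shape2 = 17.43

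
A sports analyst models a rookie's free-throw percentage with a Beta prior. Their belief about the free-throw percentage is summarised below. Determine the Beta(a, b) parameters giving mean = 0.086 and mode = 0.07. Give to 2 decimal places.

With s = a+b: μ = a/s and mode = (a−1)/(s−2). Eliminating a = μs,
μs − 1 = m(s−2) ⇒ s(μ−m) = 1−2m ⇒ s = 0.86/0.016 = 53.7500.
So a = μs = 4.62, b = (1−μ)s = 49.13.

a = 4.62, b = 49.13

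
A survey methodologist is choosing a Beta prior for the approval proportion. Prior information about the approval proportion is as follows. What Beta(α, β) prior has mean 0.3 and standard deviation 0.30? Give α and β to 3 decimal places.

α = 0.400, β = 0.933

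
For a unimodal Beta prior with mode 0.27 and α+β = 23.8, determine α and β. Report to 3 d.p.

α = 6.886, β = 16.914

For α,β>1 the mode is (α−1)/(α+β−2), so α = mode·(κ−2)+1 = 0.27×21.8+1 = 6.886.
And β = (1−mode)·(κ−2)+1 = 0.73×21.8+1 = 16.914.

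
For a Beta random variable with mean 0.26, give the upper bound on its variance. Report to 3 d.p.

Var = μ(1−μ)/(α+β+1), which approaches μ(1−μ) as α+β → 0.
So the supremum is μ(1−μ) = 0.26×0.74 = 0.192.

0.192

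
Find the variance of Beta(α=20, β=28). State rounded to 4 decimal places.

0.0050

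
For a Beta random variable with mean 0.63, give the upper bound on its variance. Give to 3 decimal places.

0.233

For fixed mean μ the Beta variance is μ(1−μ)/(α+β+1), increasing as α+β decreases.
Its least upper bound (not attained) is μ(1−μ) = 0.63·0.37 = 0.233.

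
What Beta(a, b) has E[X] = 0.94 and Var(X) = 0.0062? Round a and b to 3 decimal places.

Write ν = a+b; then a = μν and Var = μ(1−μ)/(ν+1).
ν = μ(1−μ)/Var − 1 = 0.0564/0.0062 − 1 = 8.0968.
a = 0.94·8.0968 = 7.611, b = 0.06·8.0968 = 0.486.

a = 7.611, b = 0.486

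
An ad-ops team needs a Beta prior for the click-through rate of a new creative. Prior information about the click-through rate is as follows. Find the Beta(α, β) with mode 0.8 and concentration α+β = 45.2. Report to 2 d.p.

α = 35.56, β = 9.64

Since the density peak of Beta(α,β) is at (α−1)/(α+β−2),
α = 1 + 0.8(45.2−2) = 35.56 and β = 45.2 − 35.56 = 9.64.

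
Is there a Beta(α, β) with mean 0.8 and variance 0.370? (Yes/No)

No

For any Beta, Var(X) < E[X]·(1−E[X]).
Here μ(1−μ) = 0.8×0.2 = 0.16, and 0.370 ≥ 0.16.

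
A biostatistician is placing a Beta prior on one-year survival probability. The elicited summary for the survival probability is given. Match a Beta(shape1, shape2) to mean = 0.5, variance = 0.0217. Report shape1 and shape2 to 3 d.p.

By moment matching, shape1+shape2 = μ(1−μ)/σ² − 1 = (0.5·0.5)/0.0217 − 1 = 11.5207 − 1 = 10.5207.
Since shape1/(shape1+shape2) = μ, shape1 = 0.5·10.5207 = 5.260 and shape2 = 0.5·10.5207 = 5.260.

shape1 = 5.260, shape2 = 5.260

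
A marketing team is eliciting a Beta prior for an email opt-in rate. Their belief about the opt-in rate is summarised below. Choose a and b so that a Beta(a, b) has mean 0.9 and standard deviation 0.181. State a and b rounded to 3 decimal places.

Variance = 0.181² = 0.032761. The moment-matching identity a+b = μ(1−μ)/Var − 1 gives
a+b = 0.09/0.032761 − 1 = 1.7472, so a = μ·1.7472 = 1.572 and b = (1−μ)·1.7472 = 0.175.

a = 1.572, b = 0.175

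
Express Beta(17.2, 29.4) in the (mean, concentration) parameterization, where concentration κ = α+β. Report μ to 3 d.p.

κ = α+β = 17.2+29.4 = 46.6; μ = α/κ = 17.2/46.6 = 0.369.

μ = 0.369, κ = 46.6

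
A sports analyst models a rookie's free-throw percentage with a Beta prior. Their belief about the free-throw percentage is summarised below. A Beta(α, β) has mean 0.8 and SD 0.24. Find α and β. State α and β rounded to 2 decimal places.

σ² = 0.24² = 0.0576.
With s = α+β, Var = μ(1−μ)/(s+1), so s+1 = (0.8×0.2)/0.0576 = 2.7778 and s = 1.7778.
α = μs = 1.42, β = (1−μ)s = 0.36.

α = 1.42, β = 0.36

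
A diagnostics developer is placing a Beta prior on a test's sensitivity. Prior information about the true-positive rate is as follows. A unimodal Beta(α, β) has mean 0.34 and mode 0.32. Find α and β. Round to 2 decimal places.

Let s = α+β. Mean gives α = μs = 0.34s; mode gives (α−1)/(s−2) = 0.32.
Substituting: 0.34s − 1 = 0.32(s−2) = 0.32s − 0.64, so 0.02s = 0.36 and s = 18.0000.
Then α = 0.34×18.0000 = 6.12 and β = s−α = 11.88.

α = 6.12, β = 11.88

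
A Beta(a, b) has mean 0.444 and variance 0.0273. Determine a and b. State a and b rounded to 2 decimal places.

Write ν = a+b; then a = μν and Var = μ(1−μ)/(ν+1).
ν = μ(1−μ)/Var − 1 = 0.246864/0.0273 − 1 = 8.0426.
a = 0.444·8.0426 = 3.57, b = 0.556·8.0426 = 4.47.

a = 3.57, b = 4.47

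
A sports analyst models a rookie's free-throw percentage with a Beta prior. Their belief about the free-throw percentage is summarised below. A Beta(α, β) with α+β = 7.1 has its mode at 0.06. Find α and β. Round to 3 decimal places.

Mode = (α−1)/(κ−2) with κ = α+β, so α−1 = 0.06·5.1 = 0.306.
α = 1.306; β = κ − α = 5.794.

α = 1.306, β = 5.794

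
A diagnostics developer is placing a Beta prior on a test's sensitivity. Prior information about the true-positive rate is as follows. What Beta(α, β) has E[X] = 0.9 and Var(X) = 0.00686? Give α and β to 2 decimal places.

α = 10.91, β = 1.21

Let s = α+β. The Beta variance is μ(1−μ)/(s+1).
So s+1 = μ(1−μ)/σ² = (0.9×0.1)/0.00686 = 0.09/0.00686 = 13.1195, giving s = 12.1195.
Then α = μs = 0.9×12.1195 = 10.91 and β = (1−μ)s = 0.1×12.1195 = 1.21.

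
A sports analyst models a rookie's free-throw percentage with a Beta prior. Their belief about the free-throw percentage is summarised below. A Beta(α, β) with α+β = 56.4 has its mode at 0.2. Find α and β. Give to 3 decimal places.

Mode = (α−1)/(κ−2) with κ = α+β, so α−1 = 0.2·54.4 = 10.880.
α = 11.880; β = κ − α = 44.520.

α = 11.880, β = 44.520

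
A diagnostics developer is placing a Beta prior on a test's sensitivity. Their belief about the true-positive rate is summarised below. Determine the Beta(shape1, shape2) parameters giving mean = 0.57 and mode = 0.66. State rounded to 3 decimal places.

shape1 = 2.027, shape2 = 1.529

Let s = shape1+shape2. Mean gives shape1 = μs = 0.57s; mode gives (shape1−1)/(s−2) = 0.66.
Substituting: 0.57s − 1 = 0.66(s−2) = 0.66s − 1.32, so -0.09s = -0.32 and s = 3.5556.
Then shape1 = 0.57×3.5556 = 2.027 and shape2 = s−shape1 = 1.529.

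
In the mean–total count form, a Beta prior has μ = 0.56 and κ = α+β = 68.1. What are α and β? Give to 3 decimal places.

α = μκ = 0.56×68.1 = 38.136 and β = (1−μ)κ = 0.44×68.1 = 29.964.

α = 38.136, β = 29.964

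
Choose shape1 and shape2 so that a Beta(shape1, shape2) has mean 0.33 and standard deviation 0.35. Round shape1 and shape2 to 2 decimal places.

shape1 = 0.27, shape2 = 0.54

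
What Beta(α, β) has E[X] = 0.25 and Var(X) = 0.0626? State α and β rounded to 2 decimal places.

α = 0.50, β = 1.50

By moment matching, α+β = μ(1−μ)/σ² − 1 = (0.25·0.75)/0.0626 − 1 = 2.9952 − 1 = 1.9952.
Since α/(α+β) = μ, α = 0.25·1.9952 = 0.50 and β = 0.75·1.9952 = 1.50.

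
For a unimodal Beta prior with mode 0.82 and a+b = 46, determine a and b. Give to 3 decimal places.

For a,b>1 the mode is (a−1)/(a+b−2), so a = mode·(κ−2)+1 = 0.82×44+1 = 37.080.
And b = (1−mode)·(κ−2)+1 = 0.18×44+1 = 8.920.

a = 37.080, b = 8.920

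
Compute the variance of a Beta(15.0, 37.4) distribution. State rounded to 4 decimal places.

0.0038

α+β = 52.4 and αβ = 561.00, so Var = αβ/[(α+β)²(α+β+1)] = 561.00/146623.584 = 0.0038.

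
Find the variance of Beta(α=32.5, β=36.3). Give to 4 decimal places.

0.0036

Var = αβ/[(α+β)²(α+β+1)] = (32.5×36.3)/(68.8²×69.8) = 1179.75/330394.112 = 0.0036.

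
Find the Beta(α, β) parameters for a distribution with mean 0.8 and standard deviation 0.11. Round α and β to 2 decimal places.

α = 9.78, β = 2.44

σ² = 0.11² = 0.0121.
With s = α+β, Var = μ(1−μ)/(s+1), so s+1 = (0.8×0.2)/0.0121 = 13.2231 and s = 12.2231.
α = μs = 9.78, β = (1−μ)s = 2.44.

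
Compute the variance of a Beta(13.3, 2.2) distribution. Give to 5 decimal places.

0.00738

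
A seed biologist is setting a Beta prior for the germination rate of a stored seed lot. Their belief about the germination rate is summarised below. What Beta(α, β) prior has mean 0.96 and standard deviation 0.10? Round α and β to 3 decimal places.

α = 2.726, β = 0.114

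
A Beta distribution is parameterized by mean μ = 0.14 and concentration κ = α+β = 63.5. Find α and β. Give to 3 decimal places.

α = μκ = 0.14×63.5 = 8.890 and β = (1−μ)κ = 0.86×63.5 = 54.610.

α = 8.890, β = 54.610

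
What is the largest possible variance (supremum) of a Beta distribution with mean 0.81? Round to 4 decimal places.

0.1539

For fixed mean μ the Beta variance is μ(1−μ)/(α+β+1), increasing as α+β decreases.
Its least upper bound (not attained) is μ(1−μ) = 0.81·0.19 = 0.1539.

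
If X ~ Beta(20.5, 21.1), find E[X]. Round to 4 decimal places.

The Beta mean is α/(α+β) = 20.5/(20.5+21.1) = 0.4928.

0.4928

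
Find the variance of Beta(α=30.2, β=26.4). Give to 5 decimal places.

0.00432

α+β = 56.6 and αβ = 797.28, so Var = αβ/[(α+β)²(α+β+1)] = 797.28/184525.056 = 0.00432.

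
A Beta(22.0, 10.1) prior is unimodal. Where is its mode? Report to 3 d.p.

0.698

The density x^(α−1)(1−x)^(β−1) is maximised at (α−1)/(α+β−2) = 21.0/30.1 = 0.698.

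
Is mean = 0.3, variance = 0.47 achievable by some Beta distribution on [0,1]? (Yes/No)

A Beta with mean μ has variance μ(1−μ)/(α+β+1) < μ(1−μ).
Here μ(1−μ) = 0.3×0.7 = 0.21, and 0.47 ≥ 0.21.

No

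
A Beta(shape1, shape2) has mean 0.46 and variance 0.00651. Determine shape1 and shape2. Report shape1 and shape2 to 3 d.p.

shape1 = 17.092, shape2 = 20.065

Let s = shape1+shape2. The Beta variance is μ(1−μ)/(s+1).
So s+1 = μ(1−μ)/σ² = (0.46×0.54)/0.00651 = 0.2484/0.00651 = 38.1567, giving s = 37.1567.
Then shape1 = μs = 0.46×37.1567 = 17.092 and shape2 = (1−μ)s = 0.54×37.1567 = 20.065.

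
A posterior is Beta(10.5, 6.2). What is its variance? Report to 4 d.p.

0.0132

μ = 10.5/16.7 = 0.628743; Var = μ(1−μ)/(α+β+1) = 0.2334254/17.7 = 0.0132.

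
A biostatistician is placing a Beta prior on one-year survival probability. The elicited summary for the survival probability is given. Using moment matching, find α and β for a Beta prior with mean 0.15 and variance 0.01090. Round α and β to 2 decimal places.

α = 1.60, β = 9.09

Let s = α+β. The Beta variance is μ(1−μ)/(s+1).
So s+1 = μ(1−μ)/σ² = (0.15×0.85)/0.01090 = 0.1275/0.01090 = 11.6972, giving s = 10.6972.
Then α = μs = 0.15×10.6972 = 1.60 and β = (1−μ)s = 0.85×10.6972 = 9.09.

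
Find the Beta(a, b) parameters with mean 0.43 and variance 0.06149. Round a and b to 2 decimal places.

By moment matching, a+b = μ(1−μ)/σ² − 1 = (0.43·0.57)/0.06149 − 1 = 3.9860 − 1 = 2.9860.
Since a/(a+b) = μ, a = 0.43·2.9860 = 1.28 and b = 0.57·2.9860 = 1.70.

a = 1.28, b = 1.70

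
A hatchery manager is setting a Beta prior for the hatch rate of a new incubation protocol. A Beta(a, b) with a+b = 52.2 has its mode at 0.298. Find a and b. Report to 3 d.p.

a = 15.960, b = 36.240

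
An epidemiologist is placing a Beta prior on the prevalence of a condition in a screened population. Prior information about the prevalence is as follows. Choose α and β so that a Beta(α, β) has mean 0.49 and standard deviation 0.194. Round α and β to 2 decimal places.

First σ² = 0.037636. Setting α = μn, β = (1−μ)n with n = α+β,
μ(1−μ)/(n+1) = 0.037636 ⇒ n+1 = 0.2499/0.037636 = 6.6399 ⇒ n = 5.6399.
Hence α = 0.49×5.6399 = 2.76, β = 0.51×5.6399 = 2.88.

α = 2.76, β = 2.88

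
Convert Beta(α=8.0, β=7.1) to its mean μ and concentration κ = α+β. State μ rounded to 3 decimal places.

κ = α+β = 8.0+7.1 = 15.1; μ = α/κ = 8.0/15.1 = 0.530.

μ = 0.530, κ = 15.1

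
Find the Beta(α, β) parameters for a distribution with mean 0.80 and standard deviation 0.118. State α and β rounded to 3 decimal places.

α = 8.393, β = 2.098

Variance = 0.118² = 0.013924. The moment-matching identity α+β = μ(1−μ)/Var − 1 gives
α+β = 0.1600/0.013924 − 1 = 10.4910, so α = μ·10.4910 = 8.393 and β = (1−μ)·10.4910 = 2.098.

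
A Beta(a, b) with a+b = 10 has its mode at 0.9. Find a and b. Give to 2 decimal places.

Mode = (a−1)/(κ−2) with κ = a+b, so a−1 = 0.9·8 = 7.20.
a = 8.20; b = κ − a = 1.80.

a = 8.20, b = 1.80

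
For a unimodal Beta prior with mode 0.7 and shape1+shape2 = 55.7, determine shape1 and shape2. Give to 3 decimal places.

shape1 = 38.590, shape2 = 17.110

For shape1,shape2>1 the mode is (shape1−1)/(shape1+shape2−2), so shape1 = mode·(κ−2)+1 = 0.7×53.7+1 = 38.590.
And shape2 = (1−mode)·(κ−2)+1 = 0.3×53.7+1 = 17.110.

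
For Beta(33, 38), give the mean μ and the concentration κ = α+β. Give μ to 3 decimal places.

μ = 0.465, κ = 71

κ = α+β = 33+38 = 71; μ = α/κ = 33/71 = 0.465.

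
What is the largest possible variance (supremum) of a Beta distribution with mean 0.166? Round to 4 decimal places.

Var = μ(1−μ)/(α+β+1), which approaches μ(1−μ) as α+β → 0.
So the supremum is μ(1−μ) = 0.166×0.834 = 0.1384.

0.1384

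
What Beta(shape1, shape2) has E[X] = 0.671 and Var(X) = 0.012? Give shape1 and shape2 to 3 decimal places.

By moment matching, shape1+shape2 = μ(1−μ)/σ² − 1 = (0.671·0.329)/0.012 − 1 = 18.3966 − 1 = 17.3966.
Since shape1/(shape1+shape2) = μ, shape1 = 0.671·17.3966 = 11.673 and shape2 = 0.329·17.3966 = 5.723.

shape1 = 11.673, shape2 = 5.723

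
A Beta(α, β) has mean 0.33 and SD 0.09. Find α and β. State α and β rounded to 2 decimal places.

Variance = 0.09² = 0.0081. The moment-matching identity α+β = μ(1−μ)/Var − 1 gives
α+β = 0.2211/0.0081 − 1 = 26.2963, so α = μ·26.2963 = 8.68 and β = (1−μ)·26.2963 = 17.62.

α = 8.68, β = 17.62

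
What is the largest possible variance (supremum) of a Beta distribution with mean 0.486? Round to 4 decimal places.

0.2498

Var = μ(1−μ)/(α+β+1), which approaches μ(1−μ) as α+β → 0.
So the supremum is μ(1−μ) = 0.486×0.514 = 0.2498.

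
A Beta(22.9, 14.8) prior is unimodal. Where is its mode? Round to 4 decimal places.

With α,β > 1, mode = (α−1)/(α+β−2) = 21.9/35.7 = 0.6134.

0.6134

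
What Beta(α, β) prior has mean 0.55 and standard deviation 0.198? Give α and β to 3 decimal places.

First σ² = 0.039204. Setting α = μn, β = (1−μ)n with n = α+β,
μ(1−μ)/(n+1) = 0.039204 ⇒ n+1 = 0.2475/0.039204 = 6.3131 ⇒ n = 5.3131.
Hence α = 0.55×5.3131 = 2.922, β = 0.45×5.3131 = 2.391.

α = 2.922, β = 2.391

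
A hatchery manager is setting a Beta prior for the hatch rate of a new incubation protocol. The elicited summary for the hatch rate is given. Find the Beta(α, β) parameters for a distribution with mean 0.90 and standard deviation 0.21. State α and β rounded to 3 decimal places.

α = 0.937, β = 0.104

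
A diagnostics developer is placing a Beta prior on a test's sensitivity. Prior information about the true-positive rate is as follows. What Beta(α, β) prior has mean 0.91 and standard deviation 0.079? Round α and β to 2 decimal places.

α = 11.03, β = 1.09

Variance = 0.079² = 0.006241. The moment-matching identity α+β = μ(1−μ)/Var − 1 gives
α+β = 0.0819/0.006241 − 1 = 12.1229, so α = μ·12.1229 = 11.03 and β = (1−μ)·12.1229 = 1.09.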